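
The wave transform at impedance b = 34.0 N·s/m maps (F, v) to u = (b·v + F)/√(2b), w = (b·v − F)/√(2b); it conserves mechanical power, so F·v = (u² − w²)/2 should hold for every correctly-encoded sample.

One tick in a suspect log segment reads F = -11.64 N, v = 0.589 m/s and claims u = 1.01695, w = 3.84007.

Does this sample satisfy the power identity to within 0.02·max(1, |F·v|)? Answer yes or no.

yes

F·v = (-11.64)×0.589 = -6.8560 W.
(u² − w²)/2 = (1.0342 − 14.7461)/2 = -6.8560 W.
|Δ| = 0.0000;  2% of max(1, |F·v|) = 0.1371.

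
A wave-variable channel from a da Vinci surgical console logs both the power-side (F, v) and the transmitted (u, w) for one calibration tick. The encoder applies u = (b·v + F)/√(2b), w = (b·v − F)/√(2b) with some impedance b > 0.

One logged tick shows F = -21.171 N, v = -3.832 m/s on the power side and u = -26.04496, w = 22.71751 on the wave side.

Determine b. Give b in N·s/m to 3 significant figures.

u + w = -3.3274;  u + w = √(2b)·v, so √(2b) = -3.3274/(-3.832) = 0.8683.
b = (√(2b))²/2 = 0.7540/2 = 0.3770.
(Check via u − w = 2F/√(2b): u − w = -48.7625, 2F/√(2b) = -48.7624.)

b = 0.377 N·s/m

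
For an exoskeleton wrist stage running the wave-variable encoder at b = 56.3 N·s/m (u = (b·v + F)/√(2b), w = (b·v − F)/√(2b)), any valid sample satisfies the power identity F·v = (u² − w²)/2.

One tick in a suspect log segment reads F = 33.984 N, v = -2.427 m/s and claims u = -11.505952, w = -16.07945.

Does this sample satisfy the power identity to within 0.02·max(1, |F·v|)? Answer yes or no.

F·v = 33.984×(-2.427) = -82.479168 W.
(u² − w²)/2 = (132.386931 − 258.548712)/2 = -63.080890 W.
|Δ| = 19.398278;  2% of max(1, |F·v|) = 1.649583.

no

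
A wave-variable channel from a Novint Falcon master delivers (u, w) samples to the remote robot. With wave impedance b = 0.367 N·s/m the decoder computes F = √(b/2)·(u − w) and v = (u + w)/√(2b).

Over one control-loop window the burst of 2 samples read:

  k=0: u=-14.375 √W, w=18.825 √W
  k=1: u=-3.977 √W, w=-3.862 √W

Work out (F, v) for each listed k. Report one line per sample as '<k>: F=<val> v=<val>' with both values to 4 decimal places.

k=0: u−w=-33.2000, u+w=4.4500; √(b/2)=0.4284, √(2b)=0.8567; F=0.4284×(-33.2)=-14.2219, v=4.4500/0.8567=5.1941
k=1: u−w=-0.1150, u+w=-7.8390; √(b/2)=0.4284, √(2b)=0.8567; F=0.4284×(-0.115)=-0.0493, v=-7.8390/0.8567=-9.1498

0: F=-14.2219 v=5.1941
1: F=-0.0493 v=-9.1498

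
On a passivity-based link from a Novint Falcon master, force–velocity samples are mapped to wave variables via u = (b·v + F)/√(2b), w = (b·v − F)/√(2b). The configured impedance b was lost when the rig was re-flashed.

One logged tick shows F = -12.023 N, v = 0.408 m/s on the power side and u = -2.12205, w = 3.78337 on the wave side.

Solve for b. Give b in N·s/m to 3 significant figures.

b = 8.29 N·s/m

u + w = 1.6613;  u + w = √(2b)·v, so √(2b) = 1.6613/0.408 = 4.0719.
b = (√(2b))²/2 = 16.5801/2 = 8.2900.
(Check via u − w = 2F/√(2b): u − w = -5.9054, 2F/√(2b) = -5.9054.)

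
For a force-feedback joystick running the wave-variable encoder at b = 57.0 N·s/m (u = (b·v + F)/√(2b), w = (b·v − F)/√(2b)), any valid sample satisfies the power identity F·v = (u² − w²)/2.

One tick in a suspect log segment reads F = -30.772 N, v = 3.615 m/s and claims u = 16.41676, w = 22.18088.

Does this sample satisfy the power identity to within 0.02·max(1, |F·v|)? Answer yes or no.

F·v = (-30.772)×3.615 = -111.24078 W.
(u² − w²)/2 = (269.51001 − 491.99144)/2 = -111.24071 W.
|Δ| = 0.00007;  2% of max(1, |F·v|) = 2.22482.

yes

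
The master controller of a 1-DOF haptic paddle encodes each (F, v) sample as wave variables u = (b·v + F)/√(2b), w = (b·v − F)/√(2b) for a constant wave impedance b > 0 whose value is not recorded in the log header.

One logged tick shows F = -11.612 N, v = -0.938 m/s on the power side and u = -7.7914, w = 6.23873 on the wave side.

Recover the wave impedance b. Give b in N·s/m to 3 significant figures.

b = 1.37 N·s/m

u + w = -1.55267;  u + w = √(2b)·v, so √(2b) = -1.55267/(-0.938) = 1.65530.
b = (√(2b))²/2 = 2.74001/2 = 1.37001.
(Check via u − w = 2F/√(2b): u − w = -14.03013, 2F/√(2b) = -14.03010.)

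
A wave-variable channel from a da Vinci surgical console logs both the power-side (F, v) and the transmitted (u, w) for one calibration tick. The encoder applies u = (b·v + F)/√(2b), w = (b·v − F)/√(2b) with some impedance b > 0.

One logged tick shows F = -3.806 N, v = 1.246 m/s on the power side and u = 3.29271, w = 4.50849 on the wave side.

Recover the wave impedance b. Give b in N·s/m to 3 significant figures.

u + w = 7.8012;  u + w = √(2b)·v, so √(2b) = 7.8012/1.246 = 6.2610.
b = (√(2b))²/2 = 39.2001/2 = 19.6000.
(Check via u − w = 2F/√(2b): u − w = -1.2158, 2F/√(2b) = -1.2158.)

b = 19.6 N·s/m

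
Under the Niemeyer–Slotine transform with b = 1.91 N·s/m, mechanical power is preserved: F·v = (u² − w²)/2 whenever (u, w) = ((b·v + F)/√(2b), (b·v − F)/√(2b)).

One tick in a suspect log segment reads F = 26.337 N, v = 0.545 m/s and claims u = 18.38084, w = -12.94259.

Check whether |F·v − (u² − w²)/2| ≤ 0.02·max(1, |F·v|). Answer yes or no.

no

F·v = 26.337×0.545 = 14.3537 W.
(u² − w²)/2 = (337.8553 − 167.5106)/2 = 85.1723 W.
|Δ| = 70.8187;  2% of max(1, |F·v|) = 0.2871.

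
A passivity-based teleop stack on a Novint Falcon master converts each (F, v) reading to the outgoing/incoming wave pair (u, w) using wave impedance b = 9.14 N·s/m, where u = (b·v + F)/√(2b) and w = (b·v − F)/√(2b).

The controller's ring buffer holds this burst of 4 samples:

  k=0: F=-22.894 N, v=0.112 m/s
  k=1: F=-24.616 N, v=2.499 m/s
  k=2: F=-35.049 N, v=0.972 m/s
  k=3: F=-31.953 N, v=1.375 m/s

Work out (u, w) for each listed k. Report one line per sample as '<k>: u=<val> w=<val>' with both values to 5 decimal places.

0: u=-5.11525 w=5.59411
1: u=-0.41519 w=11.09969
2: u=-6.11972 w=10.27551
3: u=-4.53408 w=10.41291

k=0: b·v=9.14×0.112=1.02368; √(2b)=4.27551; u=(1.02368+(-22.894))/4.27551=-5.11525, w=(1.02368−(-22.894))/4.27551=5.59411
k=1: b·v=9.14×2.499=22.84086; √(2b)=4.27551; u=(22.84086+(-24.616))/4.27551=-0.41519, w=(22.84086−(-24.616))/4.27551=11.09969
k=2: b·v=9.14×0.972=8.88408; √(2b)=4.27551; u=(8.88408+(-35.049))/4.27551=-6.11972, w=(8.88408−(-35.049))/4.27551=10.27551
k=3: b·v=9.14×1.375=12.56750; √(2b)=4.27551; u=(12.56750+(-31.953))/4.27551=-4.53408, w=(12.56750−(-31.953))/4.27551=10.41291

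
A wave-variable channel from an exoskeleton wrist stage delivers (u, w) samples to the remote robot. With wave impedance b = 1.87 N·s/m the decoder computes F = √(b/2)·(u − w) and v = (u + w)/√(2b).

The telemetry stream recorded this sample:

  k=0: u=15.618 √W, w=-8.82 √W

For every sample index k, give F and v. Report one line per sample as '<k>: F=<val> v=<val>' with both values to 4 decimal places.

k=0: u−w=24.4380, u+w=6.7980; √(b/2)=0.9670, √(2b)=1.9339; F=0.9670×24.438=23.6304, v=6.7980/1.9339=3.5152

0: F=23.6304 v=3.5152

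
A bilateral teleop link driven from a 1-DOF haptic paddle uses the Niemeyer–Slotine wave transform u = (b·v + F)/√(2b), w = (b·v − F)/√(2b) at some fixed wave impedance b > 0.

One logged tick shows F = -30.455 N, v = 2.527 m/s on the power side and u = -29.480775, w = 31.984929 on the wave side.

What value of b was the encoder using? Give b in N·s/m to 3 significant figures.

u + w = 2.504154;  u + w = √(2b)·v, so √(2b) = 2.504154/2.527 = 0.990959.
b = (√(2b))²/2 = 0.982000/2 = 0.491000.
(Check via u − w = 2F/√(2b): u − w = -61.465704, 2F/√(2b) = -61.465697.)

b = 0.491 N·s/m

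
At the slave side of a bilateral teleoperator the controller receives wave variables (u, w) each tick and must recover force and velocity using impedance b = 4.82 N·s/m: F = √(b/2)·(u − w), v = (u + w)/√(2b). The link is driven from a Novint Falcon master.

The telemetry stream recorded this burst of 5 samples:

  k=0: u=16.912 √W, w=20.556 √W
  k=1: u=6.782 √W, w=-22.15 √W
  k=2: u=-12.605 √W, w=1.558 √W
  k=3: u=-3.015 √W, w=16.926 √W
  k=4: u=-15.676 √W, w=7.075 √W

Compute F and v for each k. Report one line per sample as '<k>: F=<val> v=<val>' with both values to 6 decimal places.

0: F=-5.657009 v=12.067630
1: F=44.914542 v=-4.949700
2: F=-21.986889 v=-3.557999
3: F=-30.956757 v=4.480431
4: F=-35.319050 v=-2.770196

k=0: u−w=-3.644000, u+w=37.468000; √(b/2)=1.552417, √(2b)=3.104835; F=1.552417×(-3.644)=-5.657009, v=37.468000/3.104835=12.067630
k=1: u−w=28.932000, u+w=-15.368000; √(b/2)=1.552417, √(2b)=3.104835; F=1.552417×28.932=44.914542, v=-15.368000/3.104835=-4.949700
k=2: u−w=-14.163000, u+w=-11.047000; √(b/2)=1.552417, √(2b)=3.104835; F=1.552417×(-14.163)=-21.986889, v=-11.047000/3.104835=-3.557999
k=3: u−w=-19.941000, u+w=13.911000; √(b/2)=1.552417, √(2b)=3.104835; F=1.552417×(-19.941)=-30.956757, v=13.911000/3.104835=4.480431
k=4: u−w=-22.751000, u+w=-8.601000; √(b/2)=1.552417, √(2b)=3.104835; F=1.552417×(-22.751)=-35.319050, v=-8.601000/3.104835=-2.770196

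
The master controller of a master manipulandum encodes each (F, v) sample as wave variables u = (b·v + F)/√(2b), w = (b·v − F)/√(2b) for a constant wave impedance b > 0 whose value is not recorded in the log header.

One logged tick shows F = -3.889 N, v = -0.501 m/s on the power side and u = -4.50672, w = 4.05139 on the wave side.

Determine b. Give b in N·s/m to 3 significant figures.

b = 0.413 N·s/m

u + w = -0.45533;  u + w = √(2b)·v, so √(2b) = -0.45533/(-0.501) = 0.90884.
b = (√(2b))²/2 = 0.82599/2 = 0.41300.
(Check via u − w = 2F/√(2b): u − w = -8.55811, 2F/√(2b) = -8.55814.)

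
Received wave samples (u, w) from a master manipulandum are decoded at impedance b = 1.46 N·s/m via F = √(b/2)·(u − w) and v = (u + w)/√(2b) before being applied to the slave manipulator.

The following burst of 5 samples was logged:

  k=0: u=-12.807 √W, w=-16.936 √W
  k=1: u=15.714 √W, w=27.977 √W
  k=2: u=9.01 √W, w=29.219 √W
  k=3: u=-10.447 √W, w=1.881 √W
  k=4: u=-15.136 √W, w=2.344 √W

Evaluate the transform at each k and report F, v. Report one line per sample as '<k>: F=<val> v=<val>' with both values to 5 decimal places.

k=0: u−w=4.12900, u+w=-29.74300; √(b/2)=0.85440, √(2b)=1.70880; F=0.85440×4.129=3.52782, v=-29.74300/1.70880=-17.40577
k=1: u−w=-12.26300, u+w=43.69100; √(b/2)=0.85440, √(2b)=1.70880; F=0.85440×(-12.263)=-10.47751, v=43.69100/1.70880=25.56822
k=2: u−w=-20.20900, u+w=38.22900; √(b/2)=0.85440, √(2b)=1.70880; F=0.85440×(-20.209)=-17.26658, v=38.22900/1.70880=22.37183
k=3: u−w=-12.32800, u+w=-8.56600; √(b/2)=0.85440, √(2b)=1.70880; F=0.85440×(-12.328)=-10.53305, v=-8.56600/1.70880=-5.01287
k=4: u−w=-17.48000, u+w=-12.79200; √(b/2)=0.85440, √(2b)=1.70880; F=0.85440×(-17.48)=-14.93492, v=-12.79200/1.70880=-7.48595

0: F=3.52782 v=-17.40577
1: F=-10.47751 v=25.56822
2: F=-17.26658 v=22.37183
3: F=-10.53305 v=-5.01287
4: F=-14.93492 v=-7.48595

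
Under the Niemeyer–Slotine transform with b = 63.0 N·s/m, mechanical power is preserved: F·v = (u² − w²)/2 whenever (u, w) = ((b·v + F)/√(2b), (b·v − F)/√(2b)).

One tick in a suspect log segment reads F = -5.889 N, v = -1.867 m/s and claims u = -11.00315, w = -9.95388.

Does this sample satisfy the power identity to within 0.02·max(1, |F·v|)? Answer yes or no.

F·v = (-5.889)×(-1.867) = 10.99476 W.
(u² − w²)/2 = (121.06931 − 99.07973)/2 = 10.99479 W.
|Δ| = 0.00003;  2% of max(1, |F·v|) = 0.21990.

yes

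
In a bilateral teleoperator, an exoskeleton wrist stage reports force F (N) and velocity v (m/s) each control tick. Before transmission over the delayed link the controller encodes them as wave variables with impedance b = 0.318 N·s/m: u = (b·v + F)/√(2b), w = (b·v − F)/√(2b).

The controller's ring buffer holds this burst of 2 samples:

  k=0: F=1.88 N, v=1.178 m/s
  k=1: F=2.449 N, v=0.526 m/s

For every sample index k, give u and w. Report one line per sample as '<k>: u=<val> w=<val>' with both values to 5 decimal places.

k=0: b·v=0.318×1.178=0.37460; √(2b)=0.79750; u=(0.37460+1.88)/0.79750=2.82710, w=(0.37460−1.88)/0.79750=-1.88765
k=1: b·v=0.318×0.526=0.16727; √(2b)=0.79750; u=(0.16727+2.449)/0.79750=3.28060, w=(0.16727−2.449)/0.79750=-2.86112

0: u=2.82710 w=-1.88765
1: u=3.28060 w=-2.86112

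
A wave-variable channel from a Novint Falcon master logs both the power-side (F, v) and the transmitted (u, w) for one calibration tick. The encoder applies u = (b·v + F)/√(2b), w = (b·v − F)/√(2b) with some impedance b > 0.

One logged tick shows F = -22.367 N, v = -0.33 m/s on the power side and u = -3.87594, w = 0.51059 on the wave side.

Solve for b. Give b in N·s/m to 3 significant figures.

u + w = -3.3653;  u + w = √(2b)·v, so √(2b) = -3.3653/(-0.33) = 10.1980.
b = (√(2b))²/2 = 103.9998/2 = 51.9999.
(Check via u − w = 2F/√(2b): u − w = -4.3865, 2F/√(2b) = -4.3865.)

b = 52 N·s/m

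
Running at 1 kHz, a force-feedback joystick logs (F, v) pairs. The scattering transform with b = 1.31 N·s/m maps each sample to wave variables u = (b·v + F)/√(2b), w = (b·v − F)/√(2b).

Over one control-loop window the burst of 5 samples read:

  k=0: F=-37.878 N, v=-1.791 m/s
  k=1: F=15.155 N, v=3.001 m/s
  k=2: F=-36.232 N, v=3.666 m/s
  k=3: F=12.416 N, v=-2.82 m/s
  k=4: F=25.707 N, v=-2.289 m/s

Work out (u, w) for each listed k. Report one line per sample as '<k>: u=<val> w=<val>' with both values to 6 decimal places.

k=0: b·v=1.31×(-1.791)=-2.346210; √(2b)=1.618641; u=(-2.346210+(-37.878))/1.618641=-24.850600, w=(-2.346210−(-37.878))/1.618641=21.951613
k=1: b·v=1.31×3.001=3.931310; √(2b)=1.618641; u=(3.931310+15.155)/1.618641=11.791562, w=(3.931310−15.155)/1.618641=-6.934019
k=2: b·v=1.31×3.666=4.802460; √(2b)=1.618641; u=(4.802460+(-36.232))/1.618641=-19.417235, w=(4.802460−(-36.232))/1.618641=25.351174
k=3: b·v=1.31×(-2.82)=-3.694200; √(2b)=1.618641; u=(-3.694200+12.416)/1.618641=5.388346, w=(-3.694200−12.416)/1.618641=-9.952915
k=4: b·v=1.31×(-2.289)=-2.998590; √(2b)=1.618641; u=(-2.998590+25.707)/1.618641=14.029303, w=(-2.998590−25.707)/1.618641=-17.734373

0: u=-24.850600 w=21.951613
1: u=11.791562 w=-6.934019
2: u=-19.417235 w=25.351174
3: u=5.388346 w=-9.952915
4: u=14.029303 w=-17.734373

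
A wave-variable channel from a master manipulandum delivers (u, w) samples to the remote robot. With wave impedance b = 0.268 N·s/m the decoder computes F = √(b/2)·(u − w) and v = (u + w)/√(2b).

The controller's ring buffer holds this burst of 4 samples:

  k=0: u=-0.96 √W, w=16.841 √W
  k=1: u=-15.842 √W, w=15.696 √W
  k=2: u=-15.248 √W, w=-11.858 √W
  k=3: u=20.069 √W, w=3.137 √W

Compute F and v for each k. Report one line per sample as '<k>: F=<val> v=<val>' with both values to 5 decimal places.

k=0: u−w=-17.80100, u+w=15.88100; √(b/2)=0.36606, √(2b)=0.73212; F=0.36606×(-17.801)=-6.51624, v=15.88100/0.73212=21.69179
k=1: u−w=-31.53800, u+w=-0.14600; √(b/2)=0.36606, √(2b)=0.73212; F=0.36606×(-31.538)=-11.54480, v=-0.14600/0.73212=-0.19942
k=2: u−w=-3.39000, u+w=-27.10600; √(b/2)=0.36606, √(2b)=0.73212; F=0.36606×(-3.39)=-1.24094, v=-27.10600/0.73212=-37.02397
k=3: u−w=16.93200, u+w=23.20600; √(b/2)=0.36606, √(2b)=0.73212; F=0.36606×16.932=6.19813, v=23.20600/0.73212=31.69698

0: F=-6.51624 v=21.69179
1: F=-11.54480 v=-0.19942
2: F=-1.24094 v=-37.02397
3: F=6.19813 v=31.69698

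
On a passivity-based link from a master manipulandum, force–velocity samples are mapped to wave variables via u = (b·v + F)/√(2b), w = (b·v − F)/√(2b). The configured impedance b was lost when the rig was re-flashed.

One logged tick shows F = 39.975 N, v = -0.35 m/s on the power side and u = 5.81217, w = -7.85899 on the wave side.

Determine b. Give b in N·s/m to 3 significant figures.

u + w = -2.04682;  u + w = √(2b)·v, so √(2b) = -2.04682/(-0.35) = 5.84806.
b = (√(2b))²/2 = 34.19977/2 = 17.09989.
(Check via u − w = 2F/√(2b): u − w = 13.67116, 2F/√(2b) = 13.67121.)

b = 17.1 N·s/m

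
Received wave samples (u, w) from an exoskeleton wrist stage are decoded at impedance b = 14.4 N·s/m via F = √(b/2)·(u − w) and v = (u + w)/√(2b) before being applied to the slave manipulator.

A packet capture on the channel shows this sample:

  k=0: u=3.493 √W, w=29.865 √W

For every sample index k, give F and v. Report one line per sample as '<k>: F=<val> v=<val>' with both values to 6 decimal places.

k=0: u−w=-26.372000, u+w=33.358000; √(b/2)=2.683282, √(2b)=5.366563; F=2.683282×(-26.372)=-70.763502, v=33.358000/5.366563=6.215896

0: F=-70.763502 v=6.215896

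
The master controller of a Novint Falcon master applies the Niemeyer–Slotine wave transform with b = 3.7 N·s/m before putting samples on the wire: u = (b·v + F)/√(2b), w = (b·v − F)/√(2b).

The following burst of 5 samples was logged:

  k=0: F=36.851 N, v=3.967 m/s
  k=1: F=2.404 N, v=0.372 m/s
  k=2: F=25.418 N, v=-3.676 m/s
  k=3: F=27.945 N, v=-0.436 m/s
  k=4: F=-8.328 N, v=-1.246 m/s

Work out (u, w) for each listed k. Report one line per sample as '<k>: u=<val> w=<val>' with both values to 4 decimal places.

0: u=18.9424 w=-8.1510
1: u=1.3897 w=-0.3778
2: u=4.3439 w=-14.3437
3: u=9.6798 w=-10.8658
4: u=-4.7562 w=1.3667

k=0: b·v=3.7×3.967=14.6779; √(2b)=2.7203; u=(14.6779+36.851)/2.7203=18.9424, w=(14.6779−36.851)/2.7203=-8.1510
k=1: b·v=3.7×0.372=1.3764; √(2b)=2.7203; u=(1.3764+2.404)/2.7203=1.3897, w=(1.3764−2.404)/2.7203=-0.3778
k=2: b·v=3.7×(-3.676)=-13.6012; √(2b)=2.7203; u=(-13.6012+25.418)/2.7203=4.3439, w=(-13.6012−25.418)/2.7203=-14.3437
k=3: b·v=3.7×(-0.436)=-1.6132; √(2b)=2.7203; u=(-1.6132+27.945)/2.7203=9.6798, w=(-1.6132−27.945)/2.7203=-10.8658
k=4: b·v=3.7×(-1.246)=-4.6102; √(2b)=2.7203; u=(-4.6102+(-8.328))/2.7203=-4.7562, w=(-4.6102−(-8.328))/2.7203=1.3667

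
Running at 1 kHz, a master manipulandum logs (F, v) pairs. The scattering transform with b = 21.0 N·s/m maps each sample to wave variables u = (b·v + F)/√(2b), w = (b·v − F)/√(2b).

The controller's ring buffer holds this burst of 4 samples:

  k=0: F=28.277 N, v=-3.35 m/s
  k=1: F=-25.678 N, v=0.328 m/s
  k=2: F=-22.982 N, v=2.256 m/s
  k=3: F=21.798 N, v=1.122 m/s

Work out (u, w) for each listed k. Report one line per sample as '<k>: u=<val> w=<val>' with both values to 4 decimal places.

k=0: b·v=21.0×(-3.35)=-70.3500; √(2b)=6.4807; u=(-70.3500+28.277)/6.4807=-6.4920, w=(-70.3500−28.277)/6.4807=-15.2185
k=1: b·v=21.0×0.328=6.8880; √(2b)=6.4807; u=(6.8880+(-25.678))/6.4807=-2.8994, w=(6.8880−(-25.678))/6.4807=5.0250
k=2: b·v=21.0×2.256=47.3760; √(2b)=6.4807; u=(47.3760+(-22.982))/6.4807=3.7641, w=(47.3760−(-22.982))/6.4807=10.8565
k=3: b·v=21.0×1.122=23.5620; √(2b)=6.4807; u=(23.5620+21.798)/6.4807=6.9992, w=(23.5620−21.798)/6.4807=0.2722

0: u=-6.4920 w=-15.2185
1: u=-2.8994 w=5.0250
2: u=3.7641 w=10.8565
3: u=6.9992 w=0.2722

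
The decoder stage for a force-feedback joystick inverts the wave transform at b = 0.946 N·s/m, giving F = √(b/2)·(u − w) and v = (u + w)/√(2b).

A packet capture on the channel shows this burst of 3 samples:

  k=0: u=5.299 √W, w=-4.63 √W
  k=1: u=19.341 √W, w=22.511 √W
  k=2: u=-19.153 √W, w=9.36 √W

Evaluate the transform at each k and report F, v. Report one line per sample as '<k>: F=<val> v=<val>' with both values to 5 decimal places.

k=0: u−w=9.92900, u+w=0.66900; √(b/2)=0.68775, √(2b)=1.37550; F=0.68775×9.929=6.82867, v=0.66900/1.37550=0.48637
k=1: u−w=-3.17000, u+w=41.85200; √(b/2)=0.68775, √(2b)=1.37550; F=0.68775×(-3.17)=-2.18017, v=41.85200/1.37550=30.42676
k=2: u−w=-28.51300, u+w=-9.79300; √(b/2)=0.68775, √(2b)=1.37550; F=0.68775×(-28.513)=-19.60981, v=-9.79300/1.37550=-7.11959

0: F=6.82867 v=0.48637
1: F=-2.18017 v=30.42676
2: F=-19.60981 v=-7.11959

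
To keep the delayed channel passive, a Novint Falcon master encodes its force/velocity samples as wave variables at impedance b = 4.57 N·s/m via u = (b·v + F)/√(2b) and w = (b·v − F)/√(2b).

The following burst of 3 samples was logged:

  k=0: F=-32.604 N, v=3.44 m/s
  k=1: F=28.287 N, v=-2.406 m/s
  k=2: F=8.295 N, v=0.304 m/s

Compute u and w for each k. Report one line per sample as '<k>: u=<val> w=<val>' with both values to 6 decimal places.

0: u=-5.584466 w=15.984423
1: u=5.719546 w=-12.993470
2: u=3.203275 w=-2.284209

k=0: b·v=4.57×3.44=15.720800; √(2b)=3.023243; u=(15.720800+(-32.604))/3.023243=-5.584466, w=(15.720800−(-32.604))/3.023243=15.984423
k=1: b·v=4.57×(-2.406)=-10.995420; √(2b)=3.023243; u=(-10.995420+28.287)/3.023243=5.719546, w=(-10.995420−28.287)/3.023243=-12.993470
k=2: b·v=4.57×0.304=1.389280; √(2b)=3.023243; u=(1.389280+8.295)/3.023243=3.203275, w=(1.389280−8.295)/3.023243=-2.284209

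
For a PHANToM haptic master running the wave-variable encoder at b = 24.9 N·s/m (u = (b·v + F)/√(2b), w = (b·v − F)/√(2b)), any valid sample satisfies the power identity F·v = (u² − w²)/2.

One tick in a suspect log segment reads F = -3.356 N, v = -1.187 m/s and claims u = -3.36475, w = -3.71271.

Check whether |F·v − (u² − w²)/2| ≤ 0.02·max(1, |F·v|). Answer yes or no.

no

F·v = (-3.356)×(-1.187) = 3.9836 W.
(u² − w²)/2 = (11.3215 − 13.7842)/2 = -1.2313 W.
|Δ| = 5.2149;  2% of max(1, |F·v|) = 0.0797.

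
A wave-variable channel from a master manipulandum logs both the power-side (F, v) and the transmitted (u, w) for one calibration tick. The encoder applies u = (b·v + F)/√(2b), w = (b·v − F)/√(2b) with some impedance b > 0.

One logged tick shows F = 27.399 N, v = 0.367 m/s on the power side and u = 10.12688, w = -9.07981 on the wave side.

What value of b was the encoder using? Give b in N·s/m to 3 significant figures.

b = 4.07 N·s/m

u + w = 1.04707;  u + w = √(2b)·v, so √(2b) = 1.04707/0.367 = 2.85305.
b = (√(2b))²/2 = 8.13990/2 = 4.06995.
(Check via u − w = 2F/√(2b): u − w = 19.20669, 2F/√(2b) = 19.20680.)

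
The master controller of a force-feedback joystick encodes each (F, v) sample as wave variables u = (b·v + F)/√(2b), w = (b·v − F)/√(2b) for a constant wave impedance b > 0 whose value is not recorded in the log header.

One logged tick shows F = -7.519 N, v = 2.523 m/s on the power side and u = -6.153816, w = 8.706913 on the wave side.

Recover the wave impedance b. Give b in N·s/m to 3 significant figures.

u + w = 2.553097;  u + w = √(2b)·v, so √(2b) = 2.553097/2.523 = 1.011929.
b = (√(2b))²/2 = 1.024000/2 = 0.512000.
(Check via u − w = 2F/√(2b): u − w = -14.860729, 2F/√(2b) = -14.860726.)

b = 0.512 N·s/m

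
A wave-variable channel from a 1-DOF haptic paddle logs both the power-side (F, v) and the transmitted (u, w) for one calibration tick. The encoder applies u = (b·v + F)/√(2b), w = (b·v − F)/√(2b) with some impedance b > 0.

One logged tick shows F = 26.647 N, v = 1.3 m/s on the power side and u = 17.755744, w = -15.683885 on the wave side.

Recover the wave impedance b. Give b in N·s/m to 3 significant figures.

u + w = 2.071859;  u + w = √(2b)·v, so √(2b) = 2.071859/1.3 = 1.593738.
b = (√(2b))²/2 = 2.540000/2 = 1.270000.
(Check via u − w = 2F/√(2b): u − w = 33.439629, 2F/√(2b) = 33.439631.)

b = 1.27 N·s/m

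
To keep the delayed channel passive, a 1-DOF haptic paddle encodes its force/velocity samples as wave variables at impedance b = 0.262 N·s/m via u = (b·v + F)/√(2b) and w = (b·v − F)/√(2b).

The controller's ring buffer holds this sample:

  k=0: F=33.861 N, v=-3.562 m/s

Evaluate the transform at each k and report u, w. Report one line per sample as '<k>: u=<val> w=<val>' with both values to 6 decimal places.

k=0: b·v=0.262×(-3.562)=-0.933244; √(2b)=0.723878; u=(-0.933244+33.861)/0.723878=45.487963, w=(-0.933244−33.861)/0.723878=-48.066418

0: u=45.487963 w=-48.066418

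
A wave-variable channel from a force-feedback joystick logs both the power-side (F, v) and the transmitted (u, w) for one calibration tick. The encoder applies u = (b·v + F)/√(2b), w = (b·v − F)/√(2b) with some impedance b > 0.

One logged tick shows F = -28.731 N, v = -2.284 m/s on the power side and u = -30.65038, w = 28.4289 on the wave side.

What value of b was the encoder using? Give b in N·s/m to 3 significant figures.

u + w = -2.2215;  u + w = √(2b)·v, so √(2b) = -2.2215/(-2.284) = 0.9726.
b = (√(2b))²/2 = 0.9460/2 = 0.4730.
(Check via u − w = 2F/√(2b): u − w = -59.0793, 2F/√(2b) = -59.0792.)

b = 0.473 N·s/m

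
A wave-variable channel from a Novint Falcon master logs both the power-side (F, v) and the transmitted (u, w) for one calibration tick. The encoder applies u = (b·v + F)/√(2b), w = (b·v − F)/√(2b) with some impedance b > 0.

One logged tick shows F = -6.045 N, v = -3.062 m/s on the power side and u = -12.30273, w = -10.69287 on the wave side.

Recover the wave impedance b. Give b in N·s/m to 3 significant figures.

u + w = -22.99560;  u + w = √(2b)·v, so √(2b) = -22.99560/(-3.062) = 7.50999.
b = (√(2b))²/2 = 56.40000/2 = 28.20000.
(Check via u − w = 2F/√(2b): u − w = -1.60986, 2F/√(2b) = -1.60985.)

b = 28.2 N·s/m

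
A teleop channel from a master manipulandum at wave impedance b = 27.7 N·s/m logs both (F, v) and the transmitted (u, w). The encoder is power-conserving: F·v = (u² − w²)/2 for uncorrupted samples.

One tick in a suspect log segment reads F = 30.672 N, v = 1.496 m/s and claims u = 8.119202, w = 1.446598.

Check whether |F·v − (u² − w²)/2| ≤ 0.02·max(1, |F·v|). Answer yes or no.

no

F·v = 30.672×1.496 = 45.885312 W.
(u² − w²)/2 = (65.921441 − 2.092646)/2 = 31.914398 W.
|Δ| = 13.970914;  2% of max(1, |F·v|) = 0.917706.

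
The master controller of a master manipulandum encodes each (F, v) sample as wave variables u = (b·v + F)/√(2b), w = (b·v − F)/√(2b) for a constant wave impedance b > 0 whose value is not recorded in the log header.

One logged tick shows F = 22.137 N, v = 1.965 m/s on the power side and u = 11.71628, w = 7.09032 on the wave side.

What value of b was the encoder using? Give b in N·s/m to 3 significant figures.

b = 45.8 N·s/m

u + w = 18.80660;  u + w = √(2b)·v, so √(2b) = 18.80660/1.965 = 9.57079.
b = (√(2b))²/2 = 91.60000/2 = 45.80000.
(Check via u − w = 2F/√(2b): u − w = 4.62596, 2F/√(2b) = 4.62595.)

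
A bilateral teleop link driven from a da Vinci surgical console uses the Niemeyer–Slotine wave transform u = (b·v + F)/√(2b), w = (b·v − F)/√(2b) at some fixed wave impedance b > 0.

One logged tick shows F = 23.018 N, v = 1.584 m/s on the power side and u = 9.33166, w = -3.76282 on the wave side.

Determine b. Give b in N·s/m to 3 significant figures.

u + w = 5.56884;  u + w = √(2b)·v, so √(2b) = 5.56884/1.584 = 3.51568.
b = (√(2b))²/2 = 12.36002/2 = 6.18001.
(Check via u − w = 2F/√(2b): u − w = 13.09448, 2F/√(2b) = 13.09447.)

b = 6.18 N·s/m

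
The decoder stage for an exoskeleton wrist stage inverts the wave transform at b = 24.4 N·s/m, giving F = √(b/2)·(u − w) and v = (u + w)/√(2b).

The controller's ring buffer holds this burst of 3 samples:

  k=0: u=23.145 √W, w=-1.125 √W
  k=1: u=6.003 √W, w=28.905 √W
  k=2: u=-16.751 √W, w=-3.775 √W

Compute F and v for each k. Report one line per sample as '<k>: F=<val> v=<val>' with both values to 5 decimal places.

k=0: u−w=24.27000, u+w=22.02000; √(b/2)=3.49285, √(2b)=6.98570; F=3.49285×24.27=84.77147, v=22.02000/6.98570=3.15215
k=1: u−w=-22.90200, u+w=34.90800; √(b/2)=3.49285, √(2b)=6.98570; F=3.49285×(-22.902)=-79.99325, v=34.90800/6.98570=4.99707
k=2: u−w=-12.97600, u+w=-20.52600; √(b/2)=3.49285, √(2b)=6.98570; F=3.49285×(-12.976)=-45.32322, v=-20.52600/6.98570=-2.93829

0: F=84.77147 v=3.15215
1: F=-79.99325 v=4.99707
2: F=-45.32322 v=-2.93829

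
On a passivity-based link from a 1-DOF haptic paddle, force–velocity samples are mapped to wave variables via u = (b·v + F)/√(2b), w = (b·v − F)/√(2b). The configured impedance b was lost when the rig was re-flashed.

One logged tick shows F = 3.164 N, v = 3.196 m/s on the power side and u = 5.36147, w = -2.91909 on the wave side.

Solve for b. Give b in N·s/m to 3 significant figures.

u + w = 2.44238;  u + w = √(2b)·v, so √(2b) = 2.44238/3.196 = 0.76420.
b = (√(2b))²/2 = 0.58400/2 = 0.29200.
(Check via u − w = 2F/√(2b): u − w = 8.28056, 2F/√(2b) = 8.28057.)

b = 0.292 N·s/m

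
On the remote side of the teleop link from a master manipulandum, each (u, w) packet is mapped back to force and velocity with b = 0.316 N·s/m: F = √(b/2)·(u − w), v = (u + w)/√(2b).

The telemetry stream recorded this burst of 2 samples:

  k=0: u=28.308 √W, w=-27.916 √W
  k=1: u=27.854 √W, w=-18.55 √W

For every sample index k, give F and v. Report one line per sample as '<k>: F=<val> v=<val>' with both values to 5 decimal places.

0: F=22.34860 v=0.49309
1: F=18.44523 v=11.70338

k=0: u−w=56.22400, u+w=0.39200; √(b/2)=0.39749, √(2b)=0.79498; F=0.39749×56.224=22.34860, v=0.39200/0.79498=0.49309
k=1: u−w=46.40400, u+w=9.30400; √(b/2)=0.39749, √(2b)=0.79498; F=0.39749×46.404=18.44523, v=9.30400/0.79498=11.70338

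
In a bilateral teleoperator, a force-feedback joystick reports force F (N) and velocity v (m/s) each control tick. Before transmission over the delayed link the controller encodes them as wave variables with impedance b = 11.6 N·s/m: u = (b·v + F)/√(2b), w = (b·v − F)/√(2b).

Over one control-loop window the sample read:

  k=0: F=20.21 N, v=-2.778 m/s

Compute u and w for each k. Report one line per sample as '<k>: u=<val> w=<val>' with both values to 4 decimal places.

0: u=-2.4944 w=-10.8862

k=0: b·v=11.6×(-2.778)=-32.2248; √(2b)=4.8166; u=(-32.2248+20.21)/4.8166=-2.4944, w=(-32.2248−20.21)/4.8166=-10.8862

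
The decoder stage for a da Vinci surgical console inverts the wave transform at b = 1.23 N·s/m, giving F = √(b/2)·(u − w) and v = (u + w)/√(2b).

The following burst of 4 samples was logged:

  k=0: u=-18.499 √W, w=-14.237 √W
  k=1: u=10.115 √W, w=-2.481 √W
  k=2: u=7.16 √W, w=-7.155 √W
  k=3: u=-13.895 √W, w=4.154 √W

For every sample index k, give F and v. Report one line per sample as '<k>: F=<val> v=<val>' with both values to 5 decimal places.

0: F=-3.34234 v=-20.87171
1: F=9.87803 v=4.86726
2: F=11.22610 v=0.00319
3: F=-14.15438 v=-6.21063

k=0: u−w=-4.26200, u+w=-32.73600; √(b/2)=0.78422, √(2b)=1.56844; F=0.78422×(-4.262)=-3.34234, v=-32.73600/1.56844=-20.87171
k=1: u−w=12.59600, u+w=7.63400; √(b/2)=0.78422, √(2b)=1.56844; F=0.78422×12.596=9.87803, v=7.63400/1.56844=4.86726
k=2: u−w=14.31500, u+w=0.00500; √(b/2)=0.78422, √(2b)=1.56844; F=0.78422×14.315=11.22610, v=0.00500/1.56844=0.00319
k=3: u−w=-18.04900, u+w=-9.74100; √(b/2)=0.78422, √(2b)=1.56844; F=0.78422×(-18.049)=-14.15438, v=-9.74100/1.56844=-6.21063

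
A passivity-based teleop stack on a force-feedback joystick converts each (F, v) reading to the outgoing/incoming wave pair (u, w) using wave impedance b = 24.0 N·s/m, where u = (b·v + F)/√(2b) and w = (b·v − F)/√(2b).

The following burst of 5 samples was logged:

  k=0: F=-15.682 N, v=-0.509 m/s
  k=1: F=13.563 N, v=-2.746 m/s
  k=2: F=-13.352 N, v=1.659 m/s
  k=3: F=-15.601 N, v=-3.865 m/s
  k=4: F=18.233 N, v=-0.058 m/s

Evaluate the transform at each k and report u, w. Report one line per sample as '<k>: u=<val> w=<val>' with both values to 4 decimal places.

k=0: b·v=24.0×(-0.509)=-12.2160; √(2b)=6.9282; u=(-12.2160+(-15.682))/6.9282=-4.0267, w=(-12.2160−(-15.682))/6.9282=0.5003
k=1: b·v=24.0×(-2.746)=-65.9040; √(2b)=6.9282; u=(-65.9040+13.563)/6.9282=-7.5548, w=(-65.9040−13.563)/6.9282=-11.4701
k=2: b·v=24.0×1.659=39.8160; √(2b)=6.9282; u=(39.8160+(-13.352))/6.9282=3.8197, w=(39.8160−(-13.352))/6.9282=7.6741
k=3: b·v=24.0×(-3.865)=-92.7600; √(2b)=6.9282; u=(-92.7600+(-15.601))/6.9282=-15.6406, w=(-92.7600−(-15.601))/6.9282=-11.1369
k=4: b·v=24.0×(-0.058)=-1.3920; √(2b)=6.9282; u=(-1.3920+18.233)/6.9282=2.4308, w=(-1.3920−18.233)/6.9282=-2.8326

0: u=-4.0267 w=0.5003
1: u=-7.5548 w=-11.4701
2: u=3.8197 w=7.6741
3: u=-15.6406 w=-11.1369
4: u=2.4308 w=-2.8326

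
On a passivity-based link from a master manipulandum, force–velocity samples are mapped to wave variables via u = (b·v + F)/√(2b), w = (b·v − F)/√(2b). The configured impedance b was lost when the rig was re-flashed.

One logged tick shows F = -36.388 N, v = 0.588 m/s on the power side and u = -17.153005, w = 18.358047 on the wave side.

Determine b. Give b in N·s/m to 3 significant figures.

b = 2.1 N·s/m

u + w = 1.205042;  u + w = √(2b)·v, so √(2b) = 1.205042/0.588 = 2.049391.
b = (√(2b))²/2 = 4.200004/2 = 2.100002.
(Check via u − w = 2F/√(2b): u − w = -35.511052, 2F/√(2b) = -35.511034.)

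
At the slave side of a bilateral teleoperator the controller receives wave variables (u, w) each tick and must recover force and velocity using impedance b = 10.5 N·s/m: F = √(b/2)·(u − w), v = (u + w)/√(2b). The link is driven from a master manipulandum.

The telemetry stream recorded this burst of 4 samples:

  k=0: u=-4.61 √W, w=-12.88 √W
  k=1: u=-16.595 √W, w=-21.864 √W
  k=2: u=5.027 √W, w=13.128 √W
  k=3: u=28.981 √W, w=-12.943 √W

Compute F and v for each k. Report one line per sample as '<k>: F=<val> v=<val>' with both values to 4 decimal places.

0: F=18.9490 v=-3.8166
1: F=12.0728 v=-8.3924
2: F=-18.5617 v=3.9617
3: F=96.0600 v=3.4998

k=0: u−w=8.2700, u+w=-17.4900; √(b/2)=2.2913, √(2b)=4.5826; F=2.2913×8.27=18.9490, v=-17.4900/4.5826=-3.8166
k=1: u−w=5.2690, u+w=-38.4590; √(b/2)=2.2913, √(2b)=4.5826; F=2.2913×5.269=12.0728, v=-38.4590/4.5826=-8.3924
k=2: u−w=-8.1010, u+w=18.1550; √(b/2)=2.2913, √(2b)=4.5826; F=2.2913×(-8.101)=-18.5617, v=18.1550/4.5826=3.9617
k=3: u−w=41.9240, u+w=16.0380; √(b/2)=2.2913, √(2b)=4.5826; F=2.2913×41.924=96.0600, v=16.0380/4.5826=3.4998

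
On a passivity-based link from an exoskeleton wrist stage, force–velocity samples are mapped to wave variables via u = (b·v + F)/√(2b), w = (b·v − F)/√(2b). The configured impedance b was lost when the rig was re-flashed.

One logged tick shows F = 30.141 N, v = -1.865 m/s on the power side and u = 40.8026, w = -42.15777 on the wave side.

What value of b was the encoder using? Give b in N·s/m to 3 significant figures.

u + w = -1.3552;  u + w = √(2b)·v, so √(2b) = -1.3552/(-1.865) = 0.7266.
b = (√(2b))²/2 = 0.5280/2 = 0.2640.
(Check via u − w = 2F/√(2b): u − w = 82.9604, 2F/√(2b) = 82.9608.)

b = 0.264 N·s/m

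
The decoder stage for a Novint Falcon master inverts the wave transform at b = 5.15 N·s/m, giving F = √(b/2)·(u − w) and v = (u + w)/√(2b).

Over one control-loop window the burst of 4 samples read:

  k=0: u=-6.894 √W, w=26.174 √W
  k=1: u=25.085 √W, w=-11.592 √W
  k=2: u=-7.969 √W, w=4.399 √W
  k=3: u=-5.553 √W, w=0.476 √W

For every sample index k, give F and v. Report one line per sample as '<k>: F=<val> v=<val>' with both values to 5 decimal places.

0: F=-53.06358 v=6.00743
1: F=58.85487 v=4.20426
2: F=-19.84669 v=-1.11237
3: F=-9.67462 v=-1.58193

k=0: u−w=-33.06800, u+w=19.28000; √(b/2)=1.60468, √(2b)=3.20936; F=1.60468×(-33.068)=-53.06358, v=19.28000/3.20936=6.00743
k=1: u−w=36.67700, u+w=13.49300; √(b/2)=1.60468, √(2b)=3.20936; F=1.60468×36.677=58.85487, v=13.49300/3.20936=4.20426
k=2: u−w=-12.36800, u+w=-3.57000; √(b/2)=1.60468, √(2b)=3.20936; F=1.60468×(-12.368)=-19.84669, v=-3.57000/3.20936=-1.11237
k=3: u−w=-6.02900, u+w=-5.07700; √(b/2)=1.60468, √(2b)=3.20936; F=1.60468×(-6.029)=-9.67462, v=-5.07700/3.20936=-1.58193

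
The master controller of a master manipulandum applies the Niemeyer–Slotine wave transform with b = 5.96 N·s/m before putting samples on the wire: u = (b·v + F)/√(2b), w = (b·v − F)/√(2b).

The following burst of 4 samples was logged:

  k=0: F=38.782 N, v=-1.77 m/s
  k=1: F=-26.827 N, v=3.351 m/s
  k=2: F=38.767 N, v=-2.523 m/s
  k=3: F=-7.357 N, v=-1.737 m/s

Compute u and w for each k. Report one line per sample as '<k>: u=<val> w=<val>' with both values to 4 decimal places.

k=0: b·v=5.96×(-1.77)=-10.5492; √(2b)=3.4525; u=(-10.5492+38.782)/3.4525=8.1774, w=(-10.5492−38.782)/3.4525=-14.2884
k=1: b·v=5.96×3.351=19.9720; √(2b)=3.4525; u=(19.9720+(-26.827))/3.4525=-1.9855, w=(19.9720−(-26.827))/3.4525=13.5550
k=2: b·v=5.96×(-2.523)=-15.0371; √(2b)=3.4525; u=(-15.0371+38.767)/3.4525=6.8732, w=(-15.0371−38.767)/3.4525=-15.5839
k=3: b·v=5.96×(-1.737)=-10.3525; √(2b)=3.4525; u=(-10.3525+(-7.357))/3.4525=-5.1294, w=(-10.3525−(-7.357))/3.4525=-0.8676

0: u=8.1774 w=-14.2884
1: u=-1.9855 w=13.5550
2: u=6.8732 w=-15.5839
3: u=-5.1294 w=-0.8676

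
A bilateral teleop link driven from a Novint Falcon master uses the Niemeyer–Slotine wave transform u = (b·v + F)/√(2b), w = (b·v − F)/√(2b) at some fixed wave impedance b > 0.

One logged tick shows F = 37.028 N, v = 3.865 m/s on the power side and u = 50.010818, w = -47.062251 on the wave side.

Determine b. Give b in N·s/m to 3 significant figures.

u + w = 2.948567;  u + w = √(2b)·v, so √(2b) = 2.948567/3.865 = 0.762889.
b = (√(2b))²/2 = 0.582000/2 = 0.291000.
(Check via u − w = 2F/√(2b): u − w = 97.073069, 2F/√(2b) = 97.073066.)

b = 0.291 N·s/m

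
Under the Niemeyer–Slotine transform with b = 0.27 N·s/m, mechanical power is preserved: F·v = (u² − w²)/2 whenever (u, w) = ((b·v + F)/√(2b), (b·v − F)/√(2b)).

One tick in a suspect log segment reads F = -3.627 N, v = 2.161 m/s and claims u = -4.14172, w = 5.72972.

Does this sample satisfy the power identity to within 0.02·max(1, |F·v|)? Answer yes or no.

F·v = (-3.627)×2.161 = -7.83795 W.
(u² − w²)/2 = (17.15384 − 32.82969)/2 = -7.83792 W.
|Δ| = 0.00002;  2% of max(1, |F·v|) = 0.15676.

yes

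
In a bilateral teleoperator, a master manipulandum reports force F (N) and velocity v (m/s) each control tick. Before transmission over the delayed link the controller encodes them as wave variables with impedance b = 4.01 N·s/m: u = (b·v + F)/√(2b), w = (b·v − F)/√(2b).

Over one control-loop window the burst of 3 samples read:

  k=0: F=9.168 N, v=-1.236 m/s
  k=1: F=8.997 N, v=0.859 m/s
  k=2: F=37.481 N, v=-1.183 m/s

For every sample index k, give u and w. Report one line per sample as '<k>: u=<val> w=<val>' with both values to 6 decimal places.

k=0: b·v=4.01×(-1.236)=-4.956360; √(2b)=2.831960; u=(-4.956360+9.168)/2.831960=1.487182, w=(-4.956360−9.168)/2.831960=-4.987485
k=1: b·v=4.01×0.859=3.444590; √(2b)=2.831960; u=(3.444590+8.997)/2.831960=4.393278, w=(3.444590−8.997)/2.831960=-1.960624
k=2: b·v=4.01×(-1.183)=-4.743830; √(2b)=2.831960; u=(-4.743830+37.481)/2.831960=11.559897, w=(-4.743830−37.481)/2.831960=-14.910106

0: u=1.487182 w=-4.987485
1: u=4.393278 w=-1.960624
2: u=11.559897 w=-14.910106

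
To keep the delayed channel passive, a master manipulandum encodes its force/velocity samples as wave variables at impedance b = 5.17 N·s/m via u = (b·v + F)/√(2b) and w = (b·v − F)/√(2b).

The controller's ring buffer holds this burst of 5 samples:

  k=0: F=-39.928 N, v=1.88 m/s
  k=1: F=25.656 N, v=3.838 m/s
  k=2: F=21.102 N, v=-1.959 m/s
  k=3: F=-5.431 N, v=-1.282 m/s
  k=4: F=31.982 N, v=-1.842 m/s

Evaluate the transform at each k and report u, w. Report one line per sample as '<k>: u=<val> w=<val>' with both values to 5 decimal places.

k=0: b·v=5.17×1.88=9.71960; √(2b)=3.21559; u=(9.71960+(-39.928))/3.21559=-9.39437, w=(9.71960−(-39.928))/3.21559=15.43967
k=1: b·v=5.17×3.838=19.84246; √(2b)=3.21559; u=(19.84246+25.656)/3.21559=14.14935, w=(19.84246−25.656)/3.21559=-1.80792
k=2: b·v=5.17×(-1.959)=-10.12803; √(2b)=3.21559; u=(-10.12803+21.102)/3.21559=3.41274, w=(-10.12803−21.102)/3.21559=-9.71208
k=3: b·v=5.17×(-1.282)=-6.62794; √(2b)=3.21559; u=(-6.62794+(-5.431))/3.21559=-3.75015, w=(-6.62794−(-5.431))/3.21559=-0.37223
k=4: b·v=5.17×(-1.842)=-9.52314; √(2b)=3.21559; u=(-9.52314+31.982)/3.21559=6.98437, w=(-9.52314−31.982)/3.21559=-12.90748

0: u=-9.39437 w=15.43967
1: u=14.14935 w=-1.80792
2: u=3.41274 w=-9.71208
3: u=-3.75015 w=-0.37223
4: u=6.98437 w=-12.90748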